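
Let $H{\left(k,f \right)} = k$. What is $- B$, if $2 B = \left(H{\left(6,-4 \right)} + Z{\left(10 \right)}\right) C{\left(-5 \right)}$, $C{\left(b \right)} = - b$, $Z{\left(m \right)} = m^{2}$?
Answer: $-265$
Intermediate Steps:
$B = 265$ ($B = \frac{\left(6 + 10^{2}\right) \left(\left(-1\right) \left(-5\right)\right)}{2} = \frac{\left(6 + 100\right) 5}{2} = \frac{106 \cdot 5}{2} = \frac{1}{2} \cdot 530 = 265$)
$- B = \left(-1\right) 265 = -265$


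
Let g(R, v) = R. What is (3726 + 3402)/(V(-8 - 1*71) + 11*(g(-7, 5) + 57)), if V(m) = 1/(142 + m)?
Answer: 449064/34651 ≈ 12.960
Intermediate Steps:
(3726 + 3402)/(V(-8 - 1*71) + 11*(g(-7, 5) + 57)) = (3726 + 3402)/(1/(142 + (-8 - 1*71)) + 11*(-7 + 57)) = 7128/(1/(142 + (-8 - 71)) + 11*50) = 7128/(1/(142 - 79) + 550) = 7128/(1/63 + 550) = 7128/(34651/63) = 7128*(63/34651) = 449064/34651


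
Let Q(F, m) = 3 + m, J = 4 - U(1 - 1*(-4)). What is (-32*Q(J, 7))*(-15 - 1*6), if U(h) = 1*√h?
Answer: 6720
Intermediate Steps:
U(h) = √h
J = 4 - √5 (J = 4 - √(1 - 1*(-4)) = 4 - √(1 + 4) = 4 - √5 ≈ 1.7639)
(-32*Q(J, 7))*(-15 - 1*6) = (-32*(3 + 7))*(-15 - 1*6) = (-32*10)*(-15 - 6) = -320*(-21) = 6720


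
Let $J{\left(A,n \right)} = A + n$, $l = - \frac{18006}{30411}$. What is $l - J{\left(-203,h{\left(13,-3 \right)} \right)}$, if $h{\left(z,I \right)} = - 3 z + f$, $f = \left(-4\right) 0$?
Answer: $\frac{2447152}{10137} \approx 241.41$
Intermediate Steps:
$f = 0$
$l = - \frac{6002}{10137}$ ($l = \left(-18006\right) \frac{1}{30411} = - \frac{6002}{10137} \approx -0.59209$)
$h{\left(z,I \right)} = - 3 z$ ($h{\left(z,I \right)} = - 3 z + 0 = - 3 z$)
$l - J{\left(-203,h{\left(13,-3 \right)} \right)} = - \frac{6002}{10137} - \left(-203 - 39\right) = - \frac{6002}{10137} - -242 = - \frac{6002}{10137} + 242 = \frac{2447152}{10137}$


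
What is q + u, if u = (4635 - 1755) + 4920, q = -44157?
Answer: -36357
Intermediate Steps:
u = 7800 (u = 2880 + 4920 = 7800)
q + u = -44157 + 7800 = -36357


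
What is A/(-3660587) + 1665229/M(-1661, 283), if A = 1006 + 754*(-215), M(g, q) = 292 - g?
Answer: 870861466505/1021303773 ≈ 852.70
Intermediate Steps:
A = -161104 (A = 1006 - 162110 = -161104)
A/(-3660587) + 1665229/M(-1661, 283) = -161104/(-3660587) + 1665229/(292 - 1*(-1661)) = -161104*(-1/3660587) + 1665229/(292 + 1661) = 161104/3660587 + 1665229/1953 = 870861466505/1021303773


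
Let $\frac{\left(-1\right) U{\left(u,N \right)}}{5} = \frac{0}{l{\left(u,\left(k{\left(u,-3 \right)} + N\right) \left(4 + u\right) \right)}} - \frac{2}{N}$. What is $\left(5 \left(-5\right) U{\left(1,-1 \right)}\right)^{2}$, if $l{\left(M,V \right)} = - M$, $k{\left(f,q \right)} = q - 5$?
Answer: $62500$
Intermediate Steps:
$k{\left(f,q \right)} = -5 + q$ ($k{\left(f,q \right)} = q - 5 = -5 + q$)
$U{\left(u,N \right)} = \frac{10}{N}$ ($U{\left(u,N \right)} = - 5 \left(\frac{0}{\left(-1\right) u} - \frac{2}{N}\right) = - 5 \left(0 \left(- \frac{1}{u}\right) - \frac{2}{N}\right) = - 5 \left(0 - \frac{2}{N}\right) = - 5 \left(- \frac{2}{N}\right) = \frac{10}{N}$)
$\left(5 \left(-5\right) U{\left(1,-1 \right)}\right)^{2} = \left(5 \left(-5\right) \frac{10}{-1}\right)^{2} = \left(- 25 \cdot 10 \left(-1\right)\right)^{2} = \left(\left(-25\right) \left(-10\right)\right)^{2} = 250^{2} = 62500$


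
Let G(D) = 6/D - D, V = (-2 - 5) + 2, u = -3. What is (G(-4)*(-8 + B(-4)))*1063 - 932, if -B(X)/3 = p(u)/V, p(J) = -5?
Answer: -60329/2 ≈ -30165.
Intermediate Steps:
V = -5 (V = -7 + 2 = -5)
B(X) = -3 (B(X) = -(-15)/(-5) = -(-15)*(-1)/5 = -3*1 = -3)
G(D) = -D + 6/D
(G(-4)*(-8 + B(-4)))*1063 - 932 = ((-1*(-4) + 6/(-4))*(-8 - 3))*1063 - 932 = ((4 + 6*(-¼))*(-11))*1063 - 932 = ((4 - 3/2)*(-11))*1063 - 932 = ((5/2)*(-11))*1063 - 932 = -55/2*1063 - 932 = -58465/2 - 932 = -60329/2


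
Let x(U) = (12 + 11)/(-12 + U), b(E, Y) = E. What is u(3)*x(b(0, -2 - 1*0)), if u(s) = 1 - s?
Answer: 23/6 ≈ 3.8333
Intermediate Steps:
x(U) = 23/(-12 + U)
u(3)*x(b(0, -2 - 1*0)) = (1 - 1*3)*(23/(-12 + 0)) = (1 - 3)*(23/(-12)) = -46*(-1)/12 = -2*(-23/12) = 23/6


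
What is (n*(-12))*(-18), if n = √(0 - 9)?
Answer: 648*I ≈ 648.0*I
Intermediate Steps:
n = 3*I (n = √(-9) = 3*I ≈ 3.0*I)
(n*(-12))*(-18) = ((3*I)*(-12))*(-18) = -36*I*(-18) = 648*I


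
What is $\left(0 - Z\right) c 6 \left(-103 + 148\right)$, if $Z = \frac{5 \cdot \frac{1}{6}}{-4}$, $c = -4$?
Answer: $-225$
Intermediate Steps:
$Z = - \frac{5}{24}$ ($Z = 5 \cdot \frac{1}{6} \left(- \frac{1}{4}\right) = \frac{5}{6} \left(- \frac{1}{4}\right) = - \frac{5}{24} \approx -0.20833$)
$\left(0 - Z\right) c 6 \left(-103 + 148\right) = \left(0 - - \frac{5}{24}\right) \left(-4\right) 6 \left(-103 + 148\right) = \left(0 + \frac{5}{24}\right) \left(-4\right) 6 \cdot 45 = \frac{5}{24} \left(-4\right) 6 \cdot 45 = \left(- \frac{5}{6}\right) 6 \cdot 45 = \left(-5\right) 45 = -225$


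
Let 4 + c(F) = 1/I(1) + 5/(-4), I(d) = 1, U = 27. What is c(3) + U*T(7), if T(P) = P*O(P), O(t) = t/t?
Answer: 739/4 ≈ 184.75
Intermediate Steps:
O(t) = 1
c(F) = -17/4 (c(F) = -4 + (1/1 + 5/(-4)) = -4 + (1*1 + 5*(-¼)) = -4 + (1 - 5/4) = -4 - ¼ = -17/4)
T(P) = P (T(P) = P*1 = P)
c(3) + U*T(7) = -17/4 + 27*7 = -17/4 + 189 = 739/4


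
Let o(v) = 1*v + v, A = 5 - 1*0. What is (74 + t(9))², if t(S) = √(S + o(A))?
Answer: (74 + √19)² ≈ 6140.1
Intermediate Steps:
A = 5 (A = 5 + 0 = 5)
o(v) = 2*v (o(v) = v + v = 2*v)
t(S) = √(10 + S) (t(S) = √(S + 2*5) = √(S + 10) = √(10 + S))
(74 + t(9))² = (74 + √(10 + 9))² = (74 + √19)²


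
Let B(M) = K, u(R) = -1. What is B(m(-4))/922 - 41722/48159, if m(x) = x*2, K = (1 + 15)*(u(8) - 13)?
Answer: -24627650/22201299 ≈ -1.1093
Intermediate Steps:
K = -224 (K = (1 + 15)*(-1 - 13) = 16*(-14) = -224)
m(x) = 2*x
B(M) = -224
B(m(-4))/922 - 41722/48159 = -224/922 - 41722/48159 = -224*1/922 - 41722*1/48159 = -112/461 - 41722/48159 = -24627650/22201299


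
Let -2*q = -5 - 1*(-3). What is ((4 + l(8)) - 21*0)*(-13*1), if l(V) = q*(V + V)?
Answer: -260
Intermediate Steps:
q = 1 (q = -(-5 - 1*(-3))/2 = -(-5 + 3)/2 = -1/2*(-2) = 1)
l(V) = 2*V (l(V) = 1*(V + V) = 1*(2*V) = 2*V)
((4 + l(8)) - 21*0)*(-13*1) = ((4 + 2*8) - 21*0)*(-13*1) = ((4 + 16) + 0)*(-13) = (20 + 0)*(-13) = 20*(-13) = -260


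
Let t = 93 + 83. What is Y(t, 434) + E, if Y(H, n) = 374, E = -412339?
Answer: -411965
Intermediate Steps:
t = 176
Y(t, 434) + E = 374 - 412339 = -411965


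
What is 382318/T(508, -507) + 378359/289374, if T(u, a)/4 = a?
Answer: -1525910790/8150701 ≈ -187.21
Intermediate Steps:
T(u, a) = 4*a
382318/T(508, -507) + 378359/289374 = 382318/((4*(-507))) + 378359/289374 = 382318/(-2028) + 378359*(1/289374) = 382318*(-1/2028) + 378359/289374 = -191159/1014 + 378359/289374 = -1525910790/8150701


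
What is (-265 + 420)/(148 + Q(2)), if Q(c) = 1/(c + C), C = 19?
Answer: 3255/3109 ≈ 1.0470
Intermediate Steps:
Q(c) = 1/(19 + c) (Q(c) = 1/(c + 19) = 1/(19 + c))
(-265 + 420)/(148 + Q(2)) = (-265 + 420)/(148 + 1/(19 + 2)) = 155/(148 + 1/21) = 155/(3109/21) = 155*(21/3109) = 3255/3109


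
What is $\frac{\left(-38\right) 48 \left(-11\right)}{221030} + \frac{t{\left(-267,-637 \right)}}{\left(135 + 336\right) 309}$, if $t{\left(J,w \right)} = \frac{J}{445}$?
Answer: $\frac{486660313}{5361414195} \approx 0.090771$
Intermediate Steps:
$t{\left(J,w \right)} = \frac{J}{445}$ ($t{\left(J,w \right)} = J \frac{1}{445} = \frac{J}{445}$)
$\frac{\left(-38\right) 48 \left(-11\right)}{221030} + \frac{t{\left(-267,-637 \right)}}{\left(135 + 336\right) 309} = \frac{\left(-38\right) 48 \left(-11\right)}{221030} + \frac{\frac{1}{445} \left(-267\right)}{\left(135 + 336\right) 309} = \left(-1824\right) \left(-11\right) \frac{1}{221030} - \frac{3}{5 \cdot 471 \cdot 309} = 20064 \cdot \frac{1}{221030} - \frac{3}{5 \cdot 145539} = \frac{10032}{110515} - \frac{1}{242565} = \frac{486660313}{5361414195}$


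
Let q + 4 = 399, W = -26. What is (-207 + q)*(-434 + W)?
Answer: -86480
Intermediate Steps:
q = 395 (q = -4 + 399 = 395)
(-207 + q)*(-434 + W) = (-207 + 395)*(-434 - 26) = 188*(-460) = -86480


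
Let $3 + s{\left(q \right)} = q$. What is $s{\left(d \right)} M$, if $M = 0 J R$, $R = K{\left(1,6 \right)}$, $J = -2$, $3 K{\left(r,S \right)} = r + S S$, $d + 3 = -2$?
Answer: $0$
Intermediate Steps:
$d = -5$ ($d = -3 - 2 = -5$)
$s{\left(q \right)} = -3 + q$
$K{\left(r,S \right)} = \frac{r}{3} + \frac{S^{2}}{3}$ ($K{\left(r,S \right)} = \frac{r + S S}{3} = \frac{r + S^{2}}{3} = \frac{r}{3} + \frac{S^{2}}{3}$)
$R = \frac{37}{3}$ ($R = \frac{1}{3} \cdot 1 + \frac{6^{2}}{3} = \frac{1}{3} + \frac{1}{3} \cdot 36 = \frac{1}{3} + 12 = \frac{37}{3} \approx 12.333$)
$M = 0$ ($M = 0 \left(-2\right) \frac{37}{3} = 0 \cdot \frac{37}{3} = 0$)
$s{\left(d \right)} M = \left(-3 - 5\right) 0 = \left(-8\right) 0 = 0$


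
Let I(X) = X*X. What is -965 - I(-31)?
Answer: -1926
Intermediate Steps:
I(X) = X²
-965 - I(-31) = -965 - 1*(-31)² = -965 - 1*961 = -965 - 961 = -1926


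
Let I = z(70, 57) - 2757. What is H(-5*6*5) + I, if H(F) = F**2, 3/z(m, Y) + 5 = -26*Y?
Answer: 29357838/1487 ≈ 19743.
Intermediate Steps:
z(m, Y) = 3/(-5 - 26*Y)
I = -4099662/1487 (I = -3/(5 + 26*57) - 2757 = -3/(5 + 1482) - 2757 = -3/1487 - 2757 = -4099662/1487 ≈ -2757.0)
H(-5*6*5) + I = (-5*6*5)**2 - 4099662/1487 = (-30*5)**2 - 4099662/1487 = (-150)**2 - 4099662/1487 = 22500 - 4099662/1487 = 29357838/1487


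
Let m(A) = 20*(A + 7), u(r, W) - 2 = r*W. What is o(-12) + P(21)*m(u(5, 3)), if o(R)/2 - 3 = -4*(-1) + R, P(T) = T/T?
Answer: 470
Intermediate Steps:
P(T) = 1
u(r, W) = 2 + W*r (u(r, W) = 2 + r*W = 2 + W*r)
o(R) = 14 + 2*R (o(R) = 6 + 2*(-4*(-1) + R) = 6 + 2*(4 + R) = 6 + (8 + 2*R) = 14 + 2*R)
m(A) = 140 + 20*A (m(A) = 20*(7 + A) = 140 + 20*A)
o(-12) + P(21)*m(u(5, 3)) = (14 + 2*(-12)) + 1*(140 + 20*(2 + 3*5)) = (14 - 24) + 1*(140 + 20*(2 + 15)) = -10 + 1*(140 + 20*17) = -10 + 1*(140 + 340) = -10 + 1*480 = -10 + 480 = 470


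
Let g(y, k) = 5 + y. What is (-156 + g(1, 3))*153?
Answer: -22950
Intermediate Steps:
(-156 + g(1, 3))*153 = (-156 + (5 + 1))*153 = (-156 + 6)*153 = -150*153 = -22950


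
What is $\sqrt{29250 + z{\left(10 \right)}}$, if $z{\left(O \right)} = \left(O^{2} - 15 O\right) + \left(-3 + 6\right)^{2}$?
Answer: $\sqrt{29209} \approx 170.91$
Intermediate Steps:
$z{\left(O \right)} = 9 + O^{2} - 15 O$ ($z{\left(O \right)} = \left(O^{2} - 15 O\right) + 3^{2} = \left(O^{2} - 15 O\right) + 9 = 9 + O^{2} - 15 O$)
$\sqrt{29250 + z{\left(10 \right)}} = \sqrt{29250 + \left(9 + 10^{2} - 150\right)} = \sqrt{29250 + \left(9 + 100 - 150\right)} = \sqrt{29250 - 41} = \sqrt{29209}$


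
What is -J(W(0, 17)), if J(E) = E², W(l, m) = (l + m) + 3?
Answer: -400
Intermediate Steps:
W(l, m) = 3 + l + m
-J(W(0, 17)) = -(3 + 0 + 17)² = -1*20² = -1*400 = -400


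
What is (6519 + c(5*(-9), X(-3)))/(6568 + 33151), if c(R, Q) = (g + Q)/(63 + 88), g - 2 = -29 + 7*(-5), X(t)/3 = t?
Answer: 984298/5997569 ≈ 0.16412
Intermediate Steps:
X(t) = 3*t
g = -62 (g = 2 + (-29 + 7*(-5)) = 2 + (-29 - 35) = 2 - 64 = -62)
c(R, Q) = -62/151 + Q/151 (c(R, Q) = (-62 + Q)/(63 + 88) = (-62 + Q)/151 = (-62 + Q)*(1/151) = -62/151 + Q/151)
(6519 + c(5*(-9), X(-3)))/(6568 + 33151) = (6519 + (-62/151 + (3*(-3))/151))/(6568 + 33151) = (6519 + (-62/151 + (1/151)*(-9)))/39719 = (6519 + (-62/151 - 9/151))*(1/39719) = (6519 - 71/151)*(1/39719) = (984298/151)*(1/39719) = 984298/5997569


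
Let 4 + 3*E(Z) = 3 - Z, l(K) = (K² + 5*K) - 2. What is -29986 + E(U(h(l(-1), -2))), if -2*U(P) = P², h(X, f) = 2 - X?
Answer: -89927/3 ≈ -29976.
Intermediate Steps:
l(K) = -2 + K² + 5*K
U(P) = -P²/2
E(Z) = -⅓ - Z/3 (E(Z) = -4/3 + (3 - Z)/3 = -4/3 + (1 - Z/3) = -⅓ - Z/3)
-29986 + E(U(h(l(-1), -2))) = -29986 + (-⅓ - (-1)*(2 - (-2 + (-1)² + 5*(-1)))²/6) = -29986 + (-⅓ - (-1)*(2 - (-2 + 1 - 5))²/6) = -29986 + (-⅓ - (-1)*(2 - 1*(-6))²/6) = -29986 + (-⅓ - (-1)*(2 + 6)²/6) = -29986 + (-⅓ - (-1)*8²/6) = -29986 + (-⅓ - (-1)*64/6) = -29986 + (-⅓ - ⅓*(-32)) = -29986 + (-⅓ + 32/3) = -29986 + 31/3 = -89927/3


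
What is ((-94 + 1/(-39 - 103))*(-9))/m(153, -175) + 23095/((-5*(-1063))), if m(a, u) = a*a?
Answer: 1720180685/392610546 ≈ 4.3814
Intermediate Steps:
m(a, u) = a²
((-94 + 1/(-39 - 103))*(-9))/m(153, -175) + 23095/((-5*(-1063))) = ((-94 + 1/(-39 - 103))*(-9))/(153²) + 23095/((-5*(-1063))) = ((-94 + 1/(-142))*(-9))/23409 + 23095/5315 = ((-94 - 1/142)*(-9))*(1/23409) + 23095*(1/5315) = -13349/142*(-9)*(1/23409) + 4619/1063 = (120141/142)*(1/23409) + 4619/1063 = 13349/369342 + 4619/1063 = 1720180685/392610546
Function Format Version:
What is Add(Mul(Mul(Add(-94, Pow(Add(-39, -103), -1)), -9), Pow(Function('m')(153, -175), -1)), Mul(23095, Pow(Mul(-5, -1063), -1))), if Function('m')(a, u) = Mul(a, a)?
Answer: Rational(1720180685, 392610546) ≈ 4.3814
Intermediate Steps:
Function('m')(a, u) = Pow(a, 2)
Add(Mul(Mul(Add(-94, Pow(Add(-39, -103), -1)), -9), Pow(Function('m')(153, -175), -1)), Mul(23095, Pow(Mul(-5, -1063), -1))) = Add(Mul(Mul(Add(-94, Pow(Add(-39, -103), -1)), -9), Pow(Pow(153, 2), -1)), Mul(23095, Pow(Mul(-5, -1063), -1))) = Add(Mul(Mul(Add(-94, Pow(-142, -1)), -9), Pow(23409, -1)), Mul(23095, Pow(5315, -1))) = Add(Mul(Mul(Add(-94, Rational(-1, 142)), -9), Rational(1, 23409)), Mul(23095, Rational(1, 5315))) = Add(Mul(Mul(Rational(-13349, 142), -9), Rational(1, 23409)), Rational(4619, 1063)) = Add(Mul(Rational(120141, 142), Rational(1, 23409)), Rational(4619, 1063)) = Add(Rational(13349, 369342), Rational(4619, 1063)) = Rational(1720180685, 392610546)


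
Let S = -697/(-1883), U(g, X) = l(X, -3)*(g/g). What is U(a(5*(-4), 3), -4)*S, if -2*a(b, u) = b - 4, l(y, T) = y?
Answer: -2788/1883 ≈ -1.4806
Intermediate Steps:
a(b, u) = 2 - b/2 (a(b, u) = -(b - 4)/2 = -(-4 + b)/2 = 2 - b/2)
U(g, X) = X (U(g, X) = X*(g/g) = X*1 = X)
S = 697/1883 (S = -697*(-1/1883) = 697/1883 ≈ 0.37015)
U(a(5*(-4), 3), -4)*S = -4*697/1883 = -2788/1883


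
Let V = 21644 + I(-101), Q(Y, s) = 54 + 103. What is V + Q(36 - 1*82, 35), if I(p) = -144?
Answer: 21657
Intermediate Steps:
Q(Y, s) = 157
V = 21500 (V = 21644 - 144 = 21500)
V + Q(36 - 1*82, 35) = 21500 + 157 = 21657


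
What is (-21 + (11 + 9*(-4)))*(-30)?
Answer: 1380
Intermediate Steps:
(-21 + (11 + 9*(-4)))*(-30) = (-21 + (11 - 36))*(-30) = (-21 - 25)*(-30) = -46*(-30) = 1380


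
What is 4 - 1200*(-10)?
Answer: 12004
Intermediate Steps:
4 - 1200*(-10) = 4 - 75*(-160) = 4 + 12000 = 12004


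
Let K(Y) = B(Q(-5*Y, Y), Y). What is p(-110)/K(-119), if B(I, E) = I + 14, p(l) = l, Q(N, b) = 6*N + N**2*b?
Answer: 10/3829581 ≈ 2.6113e-6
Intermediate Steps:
Q(N, b) = 6*N + b*N**2
B(I, E) = 14 + I
K(Y) = 14 - 5*Y*(6 - 5*Y**2) (K(Y) = 14 + (-5*Y)*(6 + (-5*Y)*Y) = 14 + (-5*Y)*(6 - 5*Y**2) = 14 - 5*Y*(6 - 5*Y**2))
p(-110)/K(-119) = -110/(14 - 30*(-119) + 25*(-119)**3) = -110/(14 + 3570 + 25*(-1685159)) = -110/(14 + 3570 - 42128975) = -110/(-42125391) = -110*(-1/42125391) = 10/3829581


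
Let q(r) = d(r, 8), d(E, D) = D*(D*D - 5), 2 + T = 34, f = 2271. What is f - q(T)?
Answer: 1799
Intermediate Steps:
T = 32 (T = -2 + 34 = 32)
d(E, D) = D*(-5 + D²) (d(E, D) = D*(D² - 5) = D*(-5 + D²))
q(r) = 472 (q(r) = 8*(-5 + 8²) = 8*(-5 + 64) = 8*59 = 472)
f - q(T) = 2271 - 1*472 = 2271 - 472 = 1799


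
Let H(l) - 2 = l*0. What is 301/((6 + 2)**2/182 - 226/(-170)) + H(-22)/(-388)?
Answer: 451664587/2522582 ≈ 179.05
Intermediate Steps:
H(l) = 2 (H(l) = 2 + l*0 = 2 + 0 = 2)
301/((6 + 2)**2/182 - 226/(-170)) + H(-22)/(-388) = 301/((6 + 2)**2/182 - 226/(-170)) + 2/(-388) = 301/(8**2*(1/182) - 226*(-1/170)) + 2*(-1/388) = 301/(64*(1/182) + 113/85) - 1/194 = 301/(32/91 + 113/85) - 1/194 = 301/(13003/7735) - 1/194 = 301*(7735/13003) - 1/194 = 2328235/13003 - 1/194 = 451664587/2522582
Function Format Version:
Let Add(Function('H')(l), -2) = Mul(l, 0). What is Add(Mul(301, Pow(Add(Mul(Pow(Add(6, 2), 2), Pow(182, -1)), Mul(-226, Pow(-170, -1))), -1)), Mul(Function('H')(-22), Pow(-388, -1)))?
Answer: Rational(451664587, 2522582) ≈ 179.05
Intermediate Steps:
Function('H')(l) = 2 (Function('H')(l) = Add(2, Mul(l, 0)) = Add(2, 0) = 2)
Add(Mul(301, Pow(Add(Mul(Pow(Add(6, 2), 2), Pow(182, -1)), Mul(-226, Pow(-170, -1))), -1)), Mul(Function('H')(-22), Pow(-388, -1))) = Add(Mul(301, Pow(Add(Mul(Pow(Add(6, 2), 2), Pow(182, -1)), Mul(-226, Pow(-170, -1))), -1)), Mul(2, Pow(-388, -1))) = Add(Mul(301, Pow(Add(Mul(Pow(8, 2), Rational(1, 182)), Mul(-226, Rational(-1, 170))), -1)), Mul(2, Rational(-1, 388))) = Add(Mul(301, Pow(Add(Mul(64, Rational(1, 182)), Rational(113, 85)), -1)), Rational(-1, 194)) = Add(Mul(301, Pow(Add(Rational(32, 91), Rational(113, 85)), -1)), Rational(-1, 194)) = Add(Mul(301, Pow(Rational(13003, 7735), -1)), Rational(-1, 194)) = Add(Mul(301, Rational(7735, 13003)), Rational(-1, 194)) = Add(Rational(2328235, 13003), Rational(-1, 194)) = Rational(451664587, 2522582)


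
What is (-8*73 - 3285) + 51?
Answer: -3818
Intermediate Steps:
(-8*73 - 3285) + 51 = (-584 - 3285) + 51 = -3869 + 51 = -3818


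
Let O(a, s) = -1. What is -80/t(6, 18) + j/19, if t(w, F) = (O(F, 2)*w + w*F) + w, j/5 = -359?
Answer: -48845/513 ≈ -95.214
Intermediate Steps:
j = -1795 (j = 5*(-359) = -1795)
t(w, F) = F*w (t(w, F) = (-w + w*F) + w = (-w + F*w) + w = F*w)
-80/t(6, 18) + j/19 = -80/(18*6) - 1795/19 = -80/108 - 1795*1/19 = -80*1/108 - 1795/19 = -20/27 - 1795/19 = -48845/513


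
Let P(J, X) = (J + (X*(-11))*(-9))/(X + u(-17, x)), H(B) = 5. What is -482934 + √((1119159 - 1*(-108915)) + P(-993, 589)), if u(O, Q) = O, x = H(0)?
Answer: -482934 + 21*√227799858/286 ≈ -4.8183e+5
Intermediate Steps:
x = 5
P(J, X) = (J + 99*X)/(-17 + X) (P(J, X) = (J + (X*(-11))*(-9))/(X - 17) = (J - 11*X*(-9))/(-17 + X) = (J + 99*X)/(-17 + X))
-482934 + √((1119159 - 1*(-108915)) + P(-993, 589)) = -482934 + √((1119159 - 1*(-108915)) + (-993 + 99*589)/(-17 + 589)) = -482934 + √((1119159 + 108915) + (-993 + 58311)/572) = -482934 + √(1228074 + (1/572)*57318) = -482934 + √(1228074 + 28659/286) = -482934 + √(351257823/286) = -482934 + 21*√227799858/286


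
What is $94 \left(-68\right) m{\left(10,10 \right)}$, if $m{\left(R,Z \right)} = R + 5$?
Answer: $-95880$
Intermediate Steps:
$m{\left(R,Z \right)} = 5 + R$
$94 \left(-68\right) m{\left(10,10 \right)} = 94 \left(-68\right) \left(5 + 10\right) = \left(-6392\right) 15 = -95880$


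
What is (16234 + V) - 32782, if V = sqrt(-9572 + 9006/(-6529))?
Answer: -16548 + I*sqrt(408092494226)/6529 ≈ -16548.0 + 97.844*I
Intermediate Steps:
V = I*sqrt(408092494226)/6529 (V = sqrt(-9572 + 9006*(-1/6529)) = sqrt(-9572 - 9006/6529) = sqrt(-62504594/6529) = I*sqrt(408092494226)/6529 ≈ 97.844*I)
(16234 + V) - 32782 = (16234 + I*sqrt(408092494226)/6529) - 32782 = -16548 + I*sqrt(408092494226)/6529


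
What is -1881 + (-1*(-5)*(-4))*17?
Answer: -2221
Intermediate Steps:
-1881 + (-1*(-5)*(-4))*17 = -1881 + (5*(-4))*17 = -1881 - 20*17 = -1881 - 340 = -2221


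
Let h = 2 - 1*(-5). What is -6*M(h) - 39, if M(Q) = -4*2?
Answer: 9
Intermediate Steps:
h = 7 (h = 2 + 5 = 7)
M(Q) = -8
-6*M(h) - 39 = -6*(-8) - 39 = 48 - 39 = 9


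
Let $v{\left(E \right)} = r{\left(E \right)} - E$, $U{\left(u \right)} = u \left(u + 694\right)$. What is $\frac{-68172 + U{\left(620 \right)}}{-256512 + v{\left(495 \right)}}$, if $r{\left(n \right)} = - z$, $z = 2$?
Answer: $- \frac{746508}{257009} \approx -2.9046$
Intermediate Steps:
$r{\left(n \right)} = -2$ ($r{\left(n \right)} = \left(-1\right) 2 = -2$)
$U{\left(u \right)} = u \left(694 + u\right)$
$v{\left(E \right)} = -2 - E$
$\frac{-68172 + U{\left(620 \right)}}{-256512 + v{\left(495 \right)}} = \frac{-68172 + 620 \left(694 + 620\right)}{-256512 - 497} = \frac{-68172 + 620 \cdot 1314}{-256512 - 497} = \frac{-68172 + 814680}{-256512 - 497} = \frac{746508}{-257009} = 746508 \left(- \frac{1}{257009}\right) = - \frac{746508}{257009}$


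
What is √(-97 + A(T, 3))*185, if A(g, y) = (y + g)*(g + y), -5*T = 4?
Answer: 1776*I ≈ 1776.0*I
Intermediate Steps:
T = -⅘ (T = -⅕*4 = -⅘ ≈ -0.80000)
A(g, y) = (g + y)² (A(g, y) = (g + y)*(g + y) = (g + y)²)
√(-97 + A(T, 3))*185 = √(-97 + (-⅘ + 3)²)*185 = √(-97 + (11/5)²)*185 = √(-97 + 121/25)*185 = √(-2304/25)*185 = (48*I/5)*185 = 1776*I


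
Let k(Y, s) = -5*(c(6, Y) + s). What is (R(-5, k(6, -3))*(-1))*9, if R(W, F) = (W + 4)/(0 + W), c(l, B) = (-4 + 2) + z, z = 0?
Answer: -9/5 ≈ -1.8000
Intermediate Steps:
c(l, B) = -2 (c(l, B) = (-4 + 2) + 0 = -2 + 0 = -2)
k(Y, s) = 10 - 5*s (k(Y, s) = -5*(-2 + s) = 10 - 5*s)
R(W, F) = (4 + W)/W
(R(-5, k(6, -3))*(-1))*9 = (((4 - 5)/(-5))*(-1))*9 = (-1/5*(-1)*(-1))*9 = ((1/5)*(-1))*9 = -1/5*9 = -9/5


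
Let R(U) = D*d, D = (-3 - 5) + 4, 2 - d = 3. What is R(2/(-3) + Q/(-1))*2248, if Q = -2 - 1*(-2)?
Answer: 8992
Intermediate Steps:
d = -1 (d = 2 - 1*3 = 2 - 3 = -1)
D = -4 (D = -8 + 4 = -4)
Q = 0 (Q = -2 + 2 = 0)
R(U) = 4 (R(U) = -4*(-1) = 4)
R(2/(-3) + Q/(-1))*2248 = 4*2248 = 8992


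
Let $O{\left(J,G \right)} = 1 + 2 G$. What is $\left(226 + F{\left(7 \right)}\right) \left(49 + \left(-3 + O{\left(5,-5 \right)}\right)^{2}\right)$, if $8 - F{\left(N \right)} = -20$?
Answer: $49022$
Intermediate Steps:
$F{\left(N \right)} = 28$ ($F{\left(N \right)} = 8 - -20 = 8 + 20 = 28$)
$\left(226 + F{\left(7 \right)}\right) \left(49 + \left(-3 + O{\left(5,-5 \right)}\right)^{2}\right) = \left(226 + 28\right) \left(49 + \left(-3 + \left(1 + 2 \left(-5\right)\right)\right)^{2}\right) = 254 \left(49 + \left(-3 + \left(1 - 10\right)\right)^{2}\right) = 254 \left(49 + \left(-3 - 9\right)^{2}\right) = 254 \left(49 + \left(-12\right)^{2}\right) = 254 \left(49 + 144\right) = 254 \cdot 193 = 49022$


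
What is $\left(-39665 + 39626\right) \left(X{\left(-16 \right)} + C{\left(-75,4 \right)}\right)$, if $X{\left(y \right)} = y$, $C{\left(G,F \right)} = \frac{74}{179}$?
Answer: $\frac{108810}{179} \approx 607.88$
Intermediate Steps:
$C{\left(G,F \right)} = \frac{74}{179}$ ($C{\left(G,F \right)} = 74 \cdot \frac{1}{179} = \frac{74}{179}$)
$\left(-39665 + 39626\right) \left(X{\left(-16 \right)} + C{\left(-75,4 \right)}\right) = \left(-39665 + 39626\right) \left(-16 + \frac{74}{179}\right) = \left(-39\right) \left(- \frac{2790}{179}\right) = \frac{108810}{179}$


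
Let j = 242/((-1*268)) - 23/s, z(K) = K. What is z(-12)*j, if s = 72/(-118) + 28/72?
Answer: -19467894/15745 ≈ -1236.4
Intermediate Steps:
s = -235/1062 (s = 72*(-1/118) + 28*(1/72) = -36/59 + 7/18 = -235/1062 ≈ -0.22128)
j = 3244649/31490 (j = 242/((-1*268)) - 23/(-235/1062) = 242/(-268) - 23*(-1062/235) = 242*(-1/268) + 24426/235 = -121/134 + 24426/235 = 3244649/31490 ≈ 103.04)
z(-12)*j = -12*3244649/31490 = -19467894/15745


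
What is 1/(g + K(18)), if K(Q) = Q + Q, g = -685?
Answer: -1/649 ≈ -0.0015408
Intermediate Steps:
K(Q) = 2*Q
1/(g + K(18)) = 1/(-685 + 2*18) = 1/(-685 + 36) = 1/(-649) = -1/649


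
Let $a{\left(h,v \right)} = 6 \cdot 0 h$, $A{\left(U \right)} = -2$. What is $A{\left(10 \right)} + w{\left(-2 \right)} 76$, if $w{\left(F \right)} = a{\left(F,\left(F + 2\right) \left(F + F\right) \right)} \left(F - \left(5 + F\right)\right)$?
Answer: $-2$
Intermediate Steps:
$a{\left(h,v \right)} = 0$ ($a{\left(h,v \right)} = 0 h = 0$)
$w{\left(F \right)} = 0$ ($w{\left(F \right)} = 0 \left(F - \left(5 + F\right)\right) = 0 \left(-5\right) = 0$)
$A{\left(10 \right)} + w{\left(-2 \right)} 76 = -2 + 0 \cdot 76 = -2 + 0 = -2$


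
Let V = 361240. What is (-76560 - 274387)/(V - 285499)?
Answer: -350947/75741 ≈ -4.6335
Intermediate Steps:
(-76560 - 274387)/(V - 285499) = (-76560 - 274387)/(361240 - 285499) = -350947/75741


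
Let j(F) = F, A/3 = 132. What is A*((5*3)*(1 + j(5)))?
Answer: 35640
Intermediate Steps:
A = 396 (A = 3*132 = 396)
A*((5*3)*(1 + j(5))) = 396*((5*3)*(1 + 5)) = 396*(15*6) = 396*90 = 35640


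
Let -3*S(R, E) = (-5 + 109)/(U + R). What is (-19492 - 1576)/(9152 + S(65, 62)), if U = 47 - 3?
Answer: -1722309/748150 ≈ -2.3021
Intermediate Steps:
U = 44
S(R, E) = -104/(3*(44 + R)) (S(R, E) = -(-5 + 109)/(3*(44 + R)) = -104/(3*(44 + R)))
(-19492 - 1576)/(9152 + S(65, 62)) = (-19492 - 1576)/(9152 - 104/(132 + 3*65)) = -21068/(9152 - 104/(132 + 195)) = -21068/(9152 - 104/327) = -21068/2992600/327 = -21068*327/2992600 = -1722309/748150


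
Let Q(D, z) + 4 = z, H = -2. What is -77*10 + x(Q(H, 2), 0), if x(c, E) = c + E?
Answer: -772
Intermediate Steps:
Q(D, z) = -4 + z
x(c, E) = E + c
-77*10 + x(Q(H, 2), 0) = -77*10 + (0 + (-4 + 2)) = -770 + (0 - 2) = -770 - 2 = -772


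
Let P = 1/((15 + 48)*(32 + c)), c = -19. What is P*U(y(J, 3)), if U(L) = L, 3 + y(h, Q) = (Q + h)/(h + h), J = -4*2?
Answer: -43/13104 ≈ -0.0032814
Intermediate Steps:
J = -8
y(h, Q) = -3 + (Q + h)/(2*h) (y(h, Q) = -3 + (Q + h)/(h + h) = -3 + (Q + h)/((2*h)) = -3 + (Q + h)*(1/(2*h)) = -3 + (Q + h)/(2*h))
P = 1/819 (P = 1/((15 + 48)*(32 - 19)) = 1/(63*13) = 1/819 ≈ 0.0012210)
P*U(y(J, 3)) = ((1/2)*(3 - 5*(-8))/(-8))/819 = ((1/2)*(-1/8)*(3 + 40))/819 = ((1/2)*(-1/8)*43)/819 = (1/819)*(-43/16) = -43/13104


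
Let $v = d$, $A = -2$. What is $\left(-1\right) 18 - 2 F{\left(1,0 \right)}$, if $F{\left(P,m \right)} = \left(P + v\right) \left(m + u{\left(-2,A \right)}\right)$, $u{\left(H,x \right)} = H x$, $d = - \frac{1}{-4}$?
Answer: $-28$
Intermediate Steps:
$d = \frac{1}{4}$ ($d = \left(-1\right) \left(- \frac{1}{4}\right) = \frac{1}{4} \approx 0.25$)
$v = \frac{1}{4} \approx 0.25$
$F{\left(P,m \right)} = \left(4 + m\right) \left(\frac{1}{4} + P\right)$ ($F{\left(P,m \right)} = \left(P + \frac{1}{4}\right) \left(m - -4\right) = \left(\frac{1}{4} + P\right) \left(m + 4\right) = \left(\frac{1}{4} + P\right) \left(4 + m\right) = \left(4 + m\right) \left(\frac{1}{4} + P\right)$)
$\left(-1\right) 18 - 2 F{\left(1,0 \right)} = \left(-1\right) 18 - 2 \left(1 + 4 \cdot 1 + \frac{1}{4} \cdot 0 + 1 \cdot 0\right) = -18 - 2 \left(1 + 4 + 0 + 0\right) = -18 - 10 = -28$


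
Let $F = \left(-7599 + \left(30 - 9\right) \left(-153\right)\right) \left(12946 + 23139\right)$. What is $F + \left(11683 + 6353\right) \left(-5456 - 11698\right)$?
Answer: $-699540564$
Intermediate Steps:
$F = -390151020$ ($F = \left(-7599 + 21 \left(-153\right)\right) 36085 = \left(-7599 - 3213\right) 36085 = \left(-10812\right) 36085 = -390151020$)
$F + \left(11683 + 6353\right) \left(-5456 - 11698\right) = -390151020 + \left(11683 + 6353\right) \left(-5456 - 11698\right) = -390151020 + 18036 \left(-17154\right) = -390151020 - 309389544 = -699540564$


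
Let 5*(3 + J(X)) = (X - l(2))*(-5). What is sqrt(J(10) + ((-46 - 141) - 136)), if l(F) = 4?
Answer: 2*I*sqrt(83) ≈ 18.221*I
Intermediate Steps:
J(X) = 1 - X (J(X) = -3 + ((X - 1*4)*(-5))/5 = -3 + ((X - 4)*(-5))/5 = -3 + ((-4 + X)*(-5))/5 = -3 + (20 - 5*X)/5 = -3 + (4 - X) = 1 - X)
sqrt(J(10) + ((-46 - 141) - 136)) = sqrt((1 - 1*10) + ((-46 - 141) - 136)) = sqrt((1 - 10) + (-187 - 136)) = sqrt(-9 - 323) = sqrt(-332) = 2*I*sqrt(83)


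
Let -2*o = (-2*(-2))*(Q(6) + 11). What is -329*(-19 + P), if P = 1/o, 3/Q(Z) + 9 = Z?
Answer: 125349/20 ≈ 6267.5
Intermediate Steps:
Q(Z) = 3/(-9 + Z)
o = -20 (o = -(-2*(-2))*(3/(-9 + 6) + 11)/2 = -2*(3/(-3) + 11) = -2*(3*(-⅓) + 11) = -2*(-1 + 11) = -2*10 = -½*40 = -20)
P = -1/20 (P = 1/(-20) = -1/20 ≈ -0.050000)
-329*(-19 + P) = -329*(-19 - 1/20) = -329*(-381/20) = 125349/20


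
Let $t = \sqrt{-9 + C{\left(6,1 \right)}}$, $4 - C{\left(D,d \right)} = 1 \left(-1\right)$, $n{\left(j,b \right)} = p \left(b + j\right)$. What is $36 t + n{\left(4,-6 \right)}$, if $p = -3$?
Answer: $6 + 72 i \approx 6.0 + 72.0 i$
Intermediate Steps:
$n{\left(j,b \right)} = - 3 b - 3 j$ ($n{\left(j,b \right)} = - 3 \left(b + j\right) = - 3 b - 3 j$)
$C{\left(D,d \right)} = 5$ ($C{\left(D,d \right)} = 4 - 1 \left(-1\right) = 4 - -1 = 4 + 1 = 5$)
$t = 2 i$ ($t = \sqrt{-9 + 5} = \sqrt{-4} = 2 i \approx 2.0 i$)
$36 t + n{\left(4,-6 \right)} = 36 \cdot 2 i - -6 = 72 i + \left(18 - 12\right) = 72 i + 6 = 6 + 72 i$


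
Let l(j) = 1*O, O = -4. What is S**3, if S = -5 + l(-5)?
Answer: -729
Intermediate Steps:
l(j) = -4 (l(j) = 1*(-4) = -4)
S = -9 (S = -5 - 4 = -9)
S**3 = (-9)**3 = -729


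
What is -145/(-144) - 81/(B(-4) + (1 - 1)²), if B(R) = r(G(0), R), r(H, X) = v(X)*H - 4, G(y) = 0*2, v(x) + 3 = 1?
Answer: 3061/144 ≈ 21.257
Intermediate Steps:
v(x) = -2 (v(x) = -3 + 1 = -2)
G(y) = 0
r(H, X) = -4 - 2*H (r(H, X) = -2*H - 4 = -4 - 2*H)
B(R) = -4 (B(R) = -4 - 2*0 = -4 + 0 = -4)
-145/(-144) - 81/(B(-4) + (1 - 1)²) = -145/(-144) - 81/(-4 + (1 - 1)²) = -145*(-1/144) - 81/(-4 + 0²) = 145/144 - 81/(-4 + 0) = 145/144 - 81/(-4) = 145/144 - 81*(-¼) = 145/144 + 81/4 = 3061/144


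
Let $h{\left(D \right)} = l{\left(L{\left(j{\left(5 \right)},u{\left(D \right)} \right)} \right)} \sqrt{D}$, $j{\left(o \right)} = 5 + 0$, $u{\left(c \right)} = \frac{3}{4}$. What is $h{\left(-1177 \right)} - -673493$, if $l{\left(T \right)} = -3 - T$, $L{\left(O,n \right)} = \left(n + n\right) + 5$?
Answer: $673493 - \frac{19 i \sqrt{1177}}{2} \approx 6.7349 \cdot 10^{5} - 325.92 i$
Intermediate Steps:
$u{\left(c \right)} = \frac{3}{4}$ ($u{\left(c \right)} = 3 \cdot \frac{1}{4} = \frac{3}{4}$)
$j{\left(o \right)} = 5$
$L{\left(O,n \right)} = 5 + 2 n$ ($L{\left(O,n \right)} = 2 n + 5 = 5 + 2 n$)
$h{\left(D \right)} = - \frac{19 \sqrt{D}}{2}$ ($h{\left(D \right)} = \left(-3 - \left(5 + 2 \cdot \frac{3}{4}\right)\right) \sqrt{D} = \left(-3 - \left(5 + \frac{3}{2}\right)\right) \sqrt{D} = \left(-3 - \frac{13}{2}\right) \sqrt{D} = - \frac{19 \sqrt{D}}{2}$)
$h{\left(-1177 \right)} - -673493 = - \frac{19 \sqrt{-1177}}{2} - -673493 = - \frac{19 i \sqrt{1177}}{2} + 673493 = 673493 - \frac{19 i \sqrt{1177}}{2}$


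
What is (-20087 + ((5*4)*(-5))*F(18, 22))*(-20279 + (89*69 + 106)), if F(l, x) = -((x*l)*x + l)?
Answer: -11968075216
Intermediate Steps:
F(l, x) = -l - l*x² (F(l, x) = -((l*x)*x + l) = -(l*x² + l) = -(l + l*x²) = -l - l*x²)
(-20087 + ((5*4)*(-5))*F(18, 22))*(-20279 + (89*69 + 106)) = (-20087 + ((5*4)*(-5))*(-1*18*(1 + 22²)))*(-20279 + (89*69 + 106)) = (-20087 + (20*(-5))*(-1*18*(1 + 484)))*(-20279 + (6141 + 106)) = (-20087 - (-100)*18*485)*(-20279 + 6247) = (-20087 - 100*(-8730))*(-14032) = (-20087 + 873000)*(-14032) = 852913*(-14032) = -11968075216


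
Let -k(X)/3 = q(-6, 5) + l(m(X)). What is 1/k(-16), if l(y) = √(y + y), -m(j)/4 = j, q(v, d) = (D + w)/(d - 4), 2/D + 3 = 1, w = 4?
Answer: 1/119 - 8*√2/357 ≈ -0.023288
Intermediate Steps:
D = -1 (D = 2/(-3 + 1) = 2/(-2) = 2*(-½) = -1)
q(v, d) = 3/(-4 + d) (q(v, d) = (-1 + 4)/(d - 4) = 3/(-4 + d))
m(j) = -4*j
l(y) = √2*√y (l(y) = √(2*y) = √2*√y)
k(X) = -9 - 6*√2*√(-X) (k(X) = -3*(3/(-4 + 5) + √2*√(-4*X)) = -3*(3/1 + √2*(2*√(-X))) = -3*(3*1 + 2*√2*√(-X)) = -3*(3 + 2*√2*√(-X)) = -9 - 6*√2*√(-X))
1/k(-16) = 1/(-9 - 6*√2*√(-1*(-16))) = 1/(-9 - 6*√2*√16) = 1/(-9 - 6*√2*4) = 1/(-9 - 24*√2)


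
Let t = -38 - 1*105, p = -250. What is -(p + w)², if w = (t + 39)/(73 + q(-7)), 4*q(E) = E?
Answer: -5136015556/81225 ≈ -63232.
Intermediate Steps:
q(E) = E/4
t = -143 (t = -38 - 105 = -143)
w = -416/285 (w = (-143 + 39)/(73 + (¼)*(-7)) = -104/(73 - 7/4) = -104/285/4 = -104*4/285 = -416/285 ≈ -1.4596)
-(p + w)² = -(-250 - 416/285)² = -(-71666/285)² = -1*5136015556/81225 = -5136015556/81225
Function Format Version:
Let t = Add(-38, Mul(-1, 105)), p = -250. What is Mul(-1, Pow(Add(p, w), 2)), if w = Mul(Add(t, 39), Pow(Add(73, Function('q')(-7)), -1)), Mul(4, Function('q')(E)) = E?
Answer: Rational(-5136015556, 81225) ≈ -63232.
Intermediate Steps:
Function('q')(E) = Mul(Rational(1, 4), E)
t = -143 (t = Add(-38, -105) = -143)
w = Rational(-416, 285) (w = Mul(Add(-143, 39), Pow(Add(73, Mul(Rational(1, 4), -7)), -1)) = Mul(-104, Pow(Add(73, Rational(-7, 4)), -1)) = Mul(-104, Pow(Rational(285, 4), -1)) = Mul(-104, Rational(4, 285)) = Rational(-416, 285) ≈ -1.4596)
Mul(-1, Pow(Add(p, w), 2)) = Mul(-1, Pow(Add(-250, Rational(-416, 285)), 2)) = Mul(-1, Pow(Rational(-71666, 285), 2)) = Mul(-1, Rational(5136015556, 81225)) = Rational(-5136015556, 81225)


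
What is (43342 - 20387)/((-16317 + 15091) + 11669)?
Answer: 22955/10443 ≈ 2.1981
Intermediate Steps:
(43342 - 20387)/((-16317 + 15091) + 11669) = 22955/(-1226 + 11669) = 22955/10443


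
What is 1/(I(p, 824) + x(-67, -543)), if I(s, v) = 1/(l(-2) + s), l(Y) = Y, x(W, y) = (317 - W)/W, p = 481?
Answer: -32093/183869 ≈ -0.17454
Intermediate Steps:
x(W, y) = (317 - W)/W
I(s, v) = 1/(-2 + s)
1/(I(p, 824) + x(-67, -543)) = 1/(1/(-2 + 481) + (317 - 1*(-67))/(-67)) = 1/(1/479 - (317 + 67)/67) = 1/(1/479 - 1/67*384) = 1/(1/479 - 384/67) = 1/(-183869/32093) = -32093/183869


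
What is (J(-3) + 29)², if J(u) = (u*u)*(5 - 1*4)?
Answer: 1444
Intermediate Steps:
J(u) = u² (J(u) = u²*(5 - 4) = u²*1 = u²)
(J(-3) + 29)² = ((-3)² + 29)² = (9 + 29)² = 38² = 1444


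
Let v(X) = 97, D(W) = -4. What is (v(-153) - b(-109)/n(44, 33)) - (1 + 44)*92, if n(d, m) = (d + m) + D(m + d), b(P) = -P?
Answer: -295248/73 ≈ -4044.5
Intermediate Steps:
n(d, m) = -4 + d + m (n(d, m) = (d + m) - 4 = -4 + d + m)
(v(-153) - b(-109)/n(44, 33)) - (1 + 44)*92 = (97 - (-1*(-109))/(-4 + 44 + 33)) - (1 + 44)*92 = (97 - 109/73) - 45*92 = (97 - 109/73) - 1*4140 = (97 - 1*109/73) - 4140 = (97 - 109/73) - 4140 = 6972/73 - 4140 = -295248/73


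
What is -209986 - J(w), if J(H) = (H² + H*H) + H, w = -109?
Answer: -233639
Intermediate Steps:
J(H) = H + 2*H² (J(H) = (H² + H²) + H = 2*H² + H = H + 2*H²)
-209986 - J(w) = -209986 - (-109)*(1 + 2*(-109)) = -209986 - (-109)*(1 - 218) = -209986 - (-109)*(-217) = -209986 - 1*23653 = -209986 - 23653 = -233639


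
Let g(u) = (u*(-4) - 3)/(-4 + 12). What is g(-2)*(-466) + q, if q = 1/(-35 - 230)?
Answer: -308729/1060 ≈ -291.25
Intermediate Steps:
g(u) = -3/8 - u/2 (g(u) = (-4*u - 3)/8 = (-3 - 4*u)*(1/8) = -3/8 - u/2)
q = -1/265 (q = 1/(-265) = -1/265 ≈ -0.0037736)
g(-2)*(-466) + q = (-3/8 - 1/2*(-2))*(-466) - 1/265 = (-3/8 + 1)*(-466) - 1/265 = (5/8)*(-466) - 1/265 = -1165/4 - 1/265 = -308729/1060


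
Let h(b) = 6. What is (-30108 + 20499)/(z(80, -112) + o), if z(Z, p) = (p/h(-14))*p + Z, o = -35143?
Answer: 28827/98917 ≈ 0.29143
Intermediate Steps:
z(Z, p) = Z + p²/6 (z(Z, p) = (p/6)*p + Z = p²/6 + Z = Z + p²/6)
(-30108 + 20499)/(z(80, -112) + o) = (-30108 + 20499)/((80 + (⅙)*(-112)²) - 35143) = -9609/((80 + (⅙)*12544) - 35143) = -9609/((80 + 6272/3) - 35143) = -9609/(6512/3 - 35143) = -9609/(-98917/3) = -9609*(-3/98917) = 28827/98917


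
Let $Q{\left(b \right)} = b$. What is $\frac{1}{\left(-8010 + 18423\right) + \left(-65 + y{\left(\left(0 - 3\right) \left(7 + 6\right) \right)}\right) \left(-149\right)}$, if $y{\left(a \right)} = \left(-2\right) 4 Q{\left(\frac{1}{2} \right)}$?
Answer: $\frac{1}{20694} \approx 4.8323 \cdot 10^{-5}$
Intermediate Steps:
$y{\left(a \right)} = -4$ ($y{\left(a \right)} = \frac{\left(-2\right) 4}{2} = \left(-8\right) \frac{1}{2} = -4$)
$\frac{1}{\left(-8010 + 18423\right) + \left(-65 + y{\left(\left(0 - 3\right) \left(7 + 6\right) \right)}\right) \left(-149\right)} = \frac{1}{\left(-8010 + 18423\right) + \left(-65 - 4\right) \left(-149\right)} = \frac{1}{10413 - -10281} = \frac{1}{10413 + 10281} = \frac{1}{20694}$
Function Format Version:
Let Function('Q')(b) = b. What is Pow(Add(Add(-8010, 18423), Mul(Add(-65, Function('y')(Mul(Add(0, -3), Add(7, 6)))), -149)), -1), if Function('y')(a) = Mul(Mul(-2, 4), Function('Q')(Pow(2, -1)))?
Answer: Rational(1, 20694) ≈ 4.8323e-5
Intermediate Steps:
Function('y')(a) = -4 (Function('y')(a) = Mul(Mul(-2, 4), Pow(2, -1)) = Mul(-8, Rational(1, 2)) = -4)
Pow(Add(Add(-8010, 18423), Mul(Add(-65, Function('y')(Mul(Add(0, -3), Add(7, 6)))), -149)), -1) = Pow(Add(Add(-8010, 18423), Mul(Add(-65, -4), -149)), -1) = Pow(Add(10413, Mul(-69, -149)), -1) = Pow(Add(10413, 10281), -1) = Pow(20694, -1) = Rational(1, 20694)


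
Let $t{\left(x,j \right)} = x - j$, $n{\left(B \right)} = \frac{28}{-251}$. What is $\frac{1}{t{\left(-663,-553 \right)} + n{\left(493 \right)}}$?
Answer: $- \frac{251}{27638} \approx -0.0090817$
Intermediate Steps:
$n{\left(B \right)} = - \frac{28}{251}$ ($n{\left(B \right)} = 28 \left(- \frac{1}{251}\right) = - \frac{28}{251}$)
$\frac{1}{t{\left(-663,-553 \right)} + n{\left(493 \right)}} = \frac{1}{\left(-663 - -553\right) - \frac{28}{251}} = \frac{1}{\left(-663 + 553\right) - \frac{28}{251}} = \frac{1}{-110 - \frac{28}{251}} = \frac{1}{- \frac{27638}{251}} = - \frac{251}{27638}$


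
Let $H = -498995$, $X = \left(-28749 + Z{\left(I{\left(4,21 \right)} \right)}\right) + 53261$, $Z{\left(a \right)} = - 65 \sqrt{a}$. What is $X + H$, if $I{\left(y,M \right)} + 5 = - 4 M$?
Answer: $-474483 - 65 i \sqrt{89} \approx -4.7448 \cdot 10^{5} - 613.21 i$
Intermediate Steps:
$I{\left(y,M \right)} = -5 - 4 M$
$X = 24512 - 65 i \sqrt{89}$ ($X = \left(-28749 - 65 \sqrt{-5 - 84}\right) + 53261 = \left(-28749 - 65 \sqrt{-89}\right) + 53261 = \left(-28749 - 65 i \sqrt{89}\right) + 53261 = 24512 - 65 i \sqrt{89} \approx 24512.0 - 613.21 i$)
$X + H = \left(24512 - 65 i \sqrt{89}\right) - 498995 = -474483 - 65 i \sqrt{89}$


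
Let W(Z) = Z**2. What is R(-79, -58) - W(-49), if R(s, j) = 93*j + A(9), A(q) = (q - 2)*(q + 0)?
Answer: -7732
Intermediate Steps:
A(q) = q*(-2 + q) (A(q) = (-2 + q)*q = q*(-2 + q))
R(s, j) = 63 + 93*j (R(s, j) = 93*j + 9*(-2 + 9) = 93*j + 9*7 = 93*j + 63 = 63 + 93*j)
R(-79, -58) - W(-49) = (63 + 93*(-58)) - 1*(-49)**2 = (63 - 5394) - 1*2401 = -5331 - 2401 = -7732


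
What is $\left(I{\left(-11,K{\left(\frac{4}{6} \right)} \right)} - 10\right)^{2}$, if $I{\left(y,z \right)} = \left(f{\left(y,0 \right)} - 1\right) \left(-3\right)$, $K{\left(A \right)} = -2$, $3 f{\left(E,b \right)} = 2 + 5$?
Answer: $196$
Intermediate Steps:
$f{\left(E,b \right)} = \frac{7}{3}$ ($f{\left(E,b \right)} = \frac{2 + 5}{3} = \frac{1}{3} \cdot 7 = \frac{7}{3}$)
$I{\left(y,z \right)} = -4$ ($I{\left(y,z \right)} = \left(\frac{7}{3} - 1\right) \left(-3\right) = \frac{4}{3} \left(-3\right) = -4$)
$\left(I{\left(-11,K{\left(\frac{4}{6} \right)} \right)} - 10\right)^{2} = \left(-4 - 10\right)^{2} = \left(-14\right)^{2} = 196$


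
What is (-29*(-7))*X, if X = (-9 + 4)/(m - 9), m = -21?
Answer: 203/6 ≈ 33.833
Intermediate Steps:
X = 1/6 (X = (-9 + 4)/(-21 - 9) = -5/(-30) = -5*(-1/30) = 1/6 ≈ 0.16667)
(-29*(-7))*X = -29*(-7)*(1/6) = 203*(1/6) = 203/6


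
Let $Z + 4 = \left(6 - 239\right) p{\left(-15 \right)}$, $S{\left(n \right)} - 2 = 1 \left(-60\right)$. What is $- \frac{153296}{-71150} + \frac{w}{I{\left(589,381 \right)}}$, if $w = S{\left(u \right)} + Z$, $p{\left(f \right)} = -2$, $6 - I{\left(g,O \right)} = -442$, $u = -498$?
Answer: $\frac{12177651}{3984400} \approx 3.0563$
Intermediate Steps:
$I{\left(g,O \right)} = 448$ ($I{\left(g,O \right)} = 6 - -442 = 6 + 442 = 448$)
$S{\left(n \right)} = -58$ ($S{\left(n \right)} = 2 + 1 \left(-60\right) = 2 - 60 = -58$)
$Z = 462$ ($Z = -4 + \left(6 - 239\right) \left(-2\right) = -4 - -466 = -4 + 466 = 462$)
$w = 404$ ($w = -58 + 462 = 404$)
$- \frac{153296}{-71150} + \frac{w}{I{\left(589,381 \right)}} = - \frac{153296}{-71150} + \frac{404}{448} = \left(-153296\right) \left(- \frac{1}{71150}\right) + 404 \cdot \frac{1}{448} = \frac{76648}{35575} + \frac{101}{112} = \frac{12177651}{3984400}$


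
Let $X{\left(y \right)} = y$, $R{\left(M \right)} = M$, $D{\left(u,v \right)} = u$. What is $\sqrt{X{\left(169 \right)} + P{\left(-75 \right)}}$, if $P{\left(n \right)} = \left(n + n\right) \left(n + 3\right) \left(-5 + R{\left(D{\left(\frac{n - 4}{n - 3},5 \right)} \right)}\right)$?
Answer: $\frac{i \sqrt{7248839}}{13} \approx 207.11 i$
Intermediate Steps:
$P{\left(n \right)} = 2 n \left(-5 + \frac{-4 + n}{-3 + n}\right) \left(3 + n\right)$ ($P{\left(n \right)} = \left(n + n\right) \left(n + 3\right) \left(-5 + \frac{n - 4}{n - 3}\right) = 2 n \left(3 + n\right) \left(-5 + \frac{-4 + n}{-3 + n}\right) = 2 n \left(-5 + \frac{-4 + n}{-3 + n}\right) \left(3 + n\right)$)
$\sqrt{X{\left(169 \right)} + P{\left(-75 \right)}} = \sqrt{169 + 2 \left(-75\right) \frac{1}{-3 - 75} \left(33 - -75 - 4 \left(-75\right)^{2}\right)} = \sqrt{169 + 2 \left(-75\right) \frac{1}{-78} \left(33 + 75 - 22500\right)} = \sqrt{169 + 2 \left(-75\right) \left(- \frac{1}{78}\right) \left(33 + 75 - 22500\right)} = \sqrt{169 + 2 \left(-75\right) \left(- \frac{1}{78}\right) \left(-22392\right)} = \sqrt{169 - \frac{559800}{13}} = \sqrt{- \frac{557603}{13}} = \frac{i \sqrt{7248839}}{13}$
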